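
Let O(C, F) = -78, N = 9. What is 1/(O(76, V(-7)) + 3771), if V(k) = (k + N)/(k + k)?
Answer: 1/3693 ≈ 0.00027078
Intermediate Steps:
V(k) = (9 + k)/(2*k) (V(k) = (k + 9)/(k + k) = (9 + k)/((2*k)) = (9 + k)*(1/(2*k)) = (9 + k)/(2*k))
1/(O(76, V(-7)) + 3771) = 1/(-78 + 3771) = 1/3693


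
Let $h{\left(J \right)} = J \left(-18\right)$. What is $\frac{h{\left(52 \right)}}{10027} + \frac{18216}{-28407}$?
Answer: $- \frac{69746928}{94945663} \approx -0.7346$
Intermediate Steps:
$h{\left(J \right)} = - 18 J$
$\frac{h{\left(52 \right)}}{10027} + \frac{18216}{-28407} = \frac{\left(-18\right) 52}{10027} + \frac{18216}{-28407} = \left(-936\right) \frac{1}{10027} + 18216 \left(- \frac{1}{28407}\right) = - \frac{936}{10027} - \frac{6072}{9469} = - \frac{69746928}{94945663}$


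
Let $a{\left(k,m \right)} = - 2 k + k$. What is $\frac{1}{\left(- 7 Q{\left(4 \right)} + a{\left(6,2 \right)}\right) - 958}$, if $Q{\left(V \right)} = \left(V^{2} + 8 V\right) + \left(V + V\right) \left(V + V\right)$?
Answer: $- \frac{1}{1748} \approx -0.00057208$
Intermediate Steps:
$a{\left(k,m \right)} = - k$
$Q{\left(V \right)} = 5 V^{2} + 8 V$ ($Q{\left(V \right)} = \left(V^{2} + 8 V\right) + 2 V 2 V = \left(V^{2} + 8 V\right) + 4 V^{2} = 5 V^{2} + 8 V$)
$\frac{1}{\left(- 7 Q{\left(4 \right)} + a{\left(6,2 \right)}\right) - 958} = \frac{1}{\left(- 7 \cdot 4 \left(8 + 5 \cdot 4\right) - 6\right) - 958} = \frac{1}{\left(- 7 \cdot 4 \left(8 + 20\right) - 6\right) - 958} = \frac{1}{\left(- 7 \cdot 4 \cdot 28 - 6\right) - 958} = \frac{1}{\left(\left(-7\right) 112 - 6\right) - 958} = \frac{1}{\left(-784 - 6\right) - 958} = \frac{1}{-790 - 958} = \frac{1}{-1748} = - \frac{1}{1748}$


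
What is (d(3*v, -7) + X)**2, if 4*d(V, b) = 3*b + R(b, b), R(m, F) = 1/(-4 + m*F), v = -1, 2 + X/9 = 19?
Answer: 44209201/2025 ≈ 21832.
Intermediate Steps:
X = 153 (X = -18 + 9*19 = -18 + 171 = 153)
R(m, F) = 1/(-4 + F*m)
d(V, b) = 1/(4*(-4 + b**2)) + 3*b/4 (d(V, b) = (3*b + 1/(-4 + b*b))/4 = (3*b + 1/(-4 + b**2))/4 = (1/(-4 + b**2) + 3*b)/4 = 1/(4*(-4 + b**2)) + 3*b/4)
(d(3*v, -7) + X)**2 = ((1 + 3*(-7)*(-4 + (-7)**2))/(4*(-4 + (-7)**2)) + 153)**2 = ((1 + 3*(-7)*(-4 + 49))/(4*(-4 + 49)) + 153)**2 = ((1/4)*(1 + 3*(-7)*45)/45 + 153)**2 = ((1/4)*(1/45)*(1 - 945) + 153)**2 = ((1/4)*(1/45)*(-944) + 153)**2 = (-236/45 + 153)**2 = (6649/45)**2 = 44209201/2025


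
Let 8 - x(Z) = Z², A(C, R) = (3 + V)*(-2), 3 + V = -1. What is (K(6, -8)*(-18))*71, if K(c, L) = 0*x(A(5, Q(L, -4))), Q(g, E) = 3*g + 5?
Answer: 0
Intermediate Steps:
V = -4 (V = -3 - 1 = -4)
Q(g, E) = 5 + 3*g
A(C, R) = 2 (A(C, R) = (3 - 4)*(-2) = -1*(-2) = 2)
x(Z) = 8 - Z²
K(c, L) = 0 (K(c, L) = 0*(8 - 1*2²) = 0*(8 - 1*4) = 0*(8 - 4) = 0*4 = 0)
(K(6, -8)*(-18))*71 = (0*(-18))*71 = 0*71 = 0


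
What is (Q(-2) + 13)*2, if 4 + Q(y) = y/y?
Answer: 20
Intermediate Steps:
Q(y) = -3 (Q(y) = -4 + y/y = -4 + 1 = -3)
(Q(-2) + 13)*2 = (-3 + 13)*2 = 10*2 = 20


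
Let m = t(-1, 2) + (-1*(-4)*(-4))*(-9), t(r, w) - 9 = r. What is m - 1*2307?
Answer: -2155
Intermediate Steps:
t(r, w) = 9 + r
m = 152 (m = (9 - 1) + (-1*(-4)*(-4))*(-9) = 8 + (4*(-4))*(-9) = 8 - 16*(-9) = 8 + 144 = 152)
m - 1*2307 = 152 - 1*2307 = 152 - 2307 = -2155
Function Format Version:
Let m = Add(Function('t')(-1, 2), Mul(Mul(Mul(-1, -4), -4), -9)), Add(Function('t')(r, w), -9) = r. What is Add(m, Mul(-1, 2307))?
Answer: -2155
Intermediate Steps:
Function('t')(r, w) = Add(9, r)
m = 152 (m = Add(Add(9, -1), Mul(Mul(Mul(-1, -4), -4), -9)) = Add(8, Mul(Mul(4, -4), -9)) = Add(8, Mul(-16, -9)) = Add(8, 144) = 152)
Add(m, Mul(-1, 2307)) = Add(152, Mul(-1, 2307)) = Add(152, -2307) = -2155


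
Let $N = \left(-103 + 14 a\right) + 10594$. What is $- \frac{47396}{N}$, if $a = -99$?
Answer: $- \frac{47396}{9105} \approx -5.2055$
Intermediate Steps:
$N = 9105$ ($N = \left(-103 + 14 \left(-99\right)\right) + 10594 = \left(-103 - 1386\right) + 10594 = -1489 + 10594 = 9105$)
$- \frac{47396}{N} = - \frac{47396}{9105}$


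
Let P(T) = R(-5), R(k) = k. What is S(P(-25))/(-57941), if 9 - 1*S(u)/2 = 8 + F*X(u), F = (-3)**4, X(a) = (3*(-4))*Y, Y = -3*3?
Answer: 17494/57941 ≈ 0.30193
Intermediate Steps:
Y = -9
P(T) = -5
X(a) = 108 (X(a) = (3*(-4))*(-9) = -12*(-9) = 108)
F = 81
S(u) = -17494 (S(u) = 18 - 2*(8 + 81*108) = 18 - 2*(8 + 8748) = 18 - 2*8756 = 18 - 17512 = -17494)
S(P(-25))/(-57941) = -17494/(-57941) = -17494*(-1/57941) = 17494/57941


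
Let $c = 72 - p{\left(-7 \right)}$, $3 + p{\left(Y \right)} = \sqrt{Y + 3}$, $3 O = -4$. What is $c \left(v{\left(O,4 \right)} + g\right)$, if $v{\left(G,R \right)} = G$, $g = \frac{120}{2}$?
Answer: $4400 - \frac{352 i}{3} \approx 4400.0 - 117.33 i$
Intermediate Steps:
$O = - \frac{4}{3}$ ($O = \frac{1}{3} \left(-4\right) = - \frac{4}{3} \approx -1.3333$)
$g = 60$ ($g = 120 \cdot \frac{1}{2} = 60$)
$p{\left(Y \right)} = -3 + \sqrt{3 + Y}$ ($p{\left(Y \right)} = -3 + \sqrt{Y + 3} = -3 + \sqrt{3 + Y}$)
$c = 75 - 2 i$ ($c = 72 - \left(-3 + \sqrt{3 - 7}\right) = 72 - \left(-3 + \sqrt{-4}\right) = 72 - \left(-3 + 2 i\right) = 72 + \left(3 - 2 i\right) = 75 - 2 i \approx 75.0 - 2.0 i$)
$c \left(v{\left(O,4 \right)} + g\right) = \left(75 - 2 i\right) \left(- \frac{4}{3} + 60\right) = \left(75 - 2 i\right) \frac{176}{3} = 4400 - \frac{352 i}{3}$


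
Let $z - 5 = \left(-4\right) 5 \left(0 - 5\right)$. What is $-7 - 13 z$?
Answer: $-1372$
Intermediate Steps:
$z = 105$ ($z = 5 + \left(-4\right) 5 \left(0 - 5\right) = 5 - -100 = 5 + 100 = 105$)
$-7 - 13 z = -7 - 1365 = -1372$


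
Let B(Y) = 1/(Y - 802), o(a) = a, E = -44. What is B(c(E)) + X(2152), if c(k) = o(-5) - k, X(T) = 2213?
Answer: 1688518/763 ≈ 2213.0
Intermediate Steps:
c(k) = -5 - k
B(Y) = 1/(-802 + Y)
B(c(E)) + X(2152) = 1/(-802 + (-5 - 1*(-44))) + 2213 = 1/(-802 + (-5 + 44)) + 2213 = 1/(-802 + 39) + 2213 = 1/(-763) + 2213 = -1/763 + 2213 = 1688518/763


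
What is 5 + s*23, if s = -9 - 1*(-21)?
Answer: 281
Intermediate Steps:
s = 12 (s = -9 + 21 = 12)
5 + s*23 = 5 + 12*23 = 5 + 276 = 281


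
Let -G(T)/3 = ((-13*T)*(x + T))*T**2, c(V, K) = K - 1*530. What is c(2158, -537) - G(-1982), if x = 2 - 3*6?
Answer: -606695873927963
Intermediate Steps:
c(V, K) = -530 + K (c(V, K) = K - 530 = -530 + K)
x = -16 (x = 2 - 18 = -16)
G(T) = 39*T**3*(-16 + T) (G(T) = -3*(-13*T)*(-16 + T)*T**2 = -3*(-13*T*(-16 + T))*T**2 = -(-39)*T**3*(-16 + T) = 39*T**3*(-16 + T))
c(2158, -537) - G(-1982) = (-530 - 537) - 39*(-1982)**3*(-16 - 1982) = -1067 - 39*(-7785938168)*(-1998) = -1067 - 1*606695873926896 = -1067 - 606695873926896 = -606695873927963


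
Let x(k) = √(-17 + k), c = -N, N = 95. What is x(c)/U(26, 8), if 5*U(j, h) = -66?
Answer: -10*I*√7/33 ≈ -0.80174*I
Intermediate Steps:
U(j, h) = -66/5 (U(j, h) = (⅕)*(-66) = -66/5)
c = -95 (c = -1*95 = -95)
x(c)/U(26, 8) = √(-17 - 95)/(-66/5) = √(-112)*(-5/66) = (4*I*√7)*(-5/66) = -10*I*√7/33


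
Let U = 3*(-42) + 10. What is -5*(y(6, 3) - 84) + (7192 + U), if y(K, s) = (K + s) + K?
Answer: 7421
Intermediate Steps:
y(K, s) = s + 2*K
U = -116 (U = -126 + 10 = -116)
-5*(y(6, 3) - 84) + (7192 + U) = -5*((3 + 2*6) - 84) + (7192 - 116) = -5*((3 + 12) - 84) + 7076 = -5*(15 - 84) + 7076 = -5*(-69) + 7076 = 345 + 7076 = 7421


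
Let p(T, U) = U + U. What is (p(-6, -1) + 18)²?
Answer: 256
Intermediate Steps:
p(T, U) = 2*U
(p(-6, -1) + 18)² = (2*(-1) + 18)² = (-2 + 18)² = 16² = 256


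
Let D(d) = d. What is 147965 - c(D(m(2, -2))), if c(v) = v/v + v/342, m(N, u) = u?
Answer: 25301845/171 ≈ 1.4796e+5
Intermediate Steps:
c(v) = 1 + v/342 (c(v) = 1 + v*(1/342) = 1 + v/342)
147965 - c(D(m(2, -2))) = 147965 - (1 + (1/342)*(-2)) = 147965 - (1 - 1/171) = 147965 - 1*170/171 = 147965 - 170/171 = 25301845/171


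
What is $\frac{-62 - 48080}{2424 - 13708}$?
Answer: $\frac{24071}{5642} \approx 4.2664$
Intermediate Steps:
$\frac{-62 - 48080}{2424 - 13708} = - \frac{48142}{-11284} = \left(-48142\right) \left(- \frac{1}{11284}\right) = \frac{24071}{5642}$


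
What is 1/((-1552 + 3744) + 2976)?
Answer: 1/5168 ≈ 0.00019350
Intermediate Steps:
1/((-1552 + 3744) + 2976) = 1/(2192 + 2976) = 1/5168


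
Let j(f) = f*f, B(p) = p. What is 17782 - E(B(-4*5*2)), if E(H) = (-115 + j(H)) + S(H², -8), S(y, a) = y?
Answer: 14697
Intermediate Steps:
j(f) = f²
E(H) = -115 + 2*H² (E(H) = (-115 + H²) + H² = -115 + 2*H²)
17782 - E(B(-4*5*2)) = 17782 - (-115 + 2*(-4*5*2)²) = 17782 - (-115 + 2*(-20*2)²) = 17782 - (-115 + 2*(-40)²) = 17782 - (-115 + 2*1600) = 17782 - (-115 + 3200) = 17782 - 1*3085 = 17782 - 3085 = 14697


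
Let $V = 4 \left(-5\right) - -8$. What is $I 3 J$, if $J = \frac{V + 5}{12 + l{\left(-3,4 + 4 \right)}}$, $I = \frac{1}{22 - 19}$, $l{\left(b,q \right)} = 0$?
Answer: $- \frac{7}{12} \approx -0.58333$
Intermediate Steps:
$I = \frac{1}{3} \approx 0.33333$
$V = -12$ ($V = -20 + 8 = -12$)
$J = - \frac{7}{12}$ ($J = \frac{-12 + 5}{12 + 0} = - \frac{7}{12} \approx -0.58333$)
$I 3 J = \frac{1}{3} \cdot 3 \left(- \frac{7}{12}\right) = 1 \left(- \frac{7}{12}\right) = - \frac{7}{12}$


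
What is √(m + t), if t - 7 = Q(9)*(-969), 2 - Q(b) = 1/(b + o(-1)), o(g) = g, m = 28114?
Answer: √420866/4 ≈ 162.19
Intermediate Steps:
Q(b) = 2 - 1/(-1 + b) (Q(b) = 2 - 1/(b - 1) = 2 - 1/(-1 + b))
t = -14479/8 (t = 7 + ((-3 + 2*9)/(-1 + 9))*(-969) = 7 + ((-3 + 18)/8)*(-969) = 7 + ((⅛)*15)*(-969) = 7 + (15/8)*(-969) = 7 - 14535/8 = -14479/8 ≈ -1809.9)
√(m + t) = √(28114 - 14479/8) = √(210433/8) = √420866/4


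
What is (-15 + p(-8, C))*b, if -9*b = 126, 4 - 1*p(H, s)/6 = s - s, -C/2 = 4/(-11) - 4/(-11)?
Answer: -126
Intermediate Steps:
C = 0 (C = -2*(4/(-11) - 4/(-11)) = -2*(4*(-1/11) - 4*(-1/11)) = -2*(-4/11 + 4/11) = -2*0 = 0)
p(H, s) = 24 (p(H, s) = 24 - 6*(s - s) = 24 - 6*0 = 24 + 0 = 24)
b = -14 (b = -⅑*126 = -14)
(-15 + p(-8, C))*b = (-15 + 24)*(-14) = 9*(-14) = -126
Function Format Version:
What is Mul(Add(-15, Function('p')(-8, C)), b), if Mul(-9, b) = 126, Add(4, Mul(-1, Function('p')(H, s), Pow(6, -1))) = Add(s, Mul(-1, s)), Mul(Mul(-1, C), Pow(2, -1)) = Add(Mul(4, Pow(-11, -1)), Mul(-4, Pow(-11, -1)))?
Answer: -126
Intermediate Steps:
C = 0 (C = Mul(-2, Add(Mul(4, Pow(-11, -1)), Mul(-4, Pow(-11, -1)))) = Mul(-2, Add(Mul(4, Rational(-1, 11)), Mul(-4, Rational(-1, 11)))) = Mul(-2, Add(Rational(-4, 11), Rational(4, 11))) = Mul(-2, 0) = 0)
Function('p')(H, s) = 24 (Function('p')(H, s) = Add(24, Mul(-6, Add(s, Mul(-1, s)))) = Add(24, Mul(-6, 0)) = Add(24, 0) = 24)
b = -14 (b = Mul(Rational(-1, 9), 126) = -14)
Mul(Add(-15, Function('p')(-8, C)), b) = Mul(Add(-15, 24), -14) = Mul(9, -14) = -126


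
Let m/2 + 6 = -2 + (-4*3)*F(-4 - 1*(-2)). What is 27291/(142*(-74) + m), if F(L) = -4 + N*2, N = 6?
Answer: -9097/3572 ≈ -2.5468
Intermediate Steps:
F(L) = 8 (F(L) = -4 + 6*2 = -4 + 12 = 8)
m = -208 (m = -12 + 2*(-2 - 4*3*8) = -12 + 2*(-2 - 12*8) = -12 + 2*(-2 - 96) = -12 + 2*(-98) = -12 - 196 = -208)
27291/(142*(-74) + m) = 27291/(142*(-74) - 208) = 27291/(-10508 - 208) = 27291/(-10716) = 27291*(-1/10716) = -9097/3572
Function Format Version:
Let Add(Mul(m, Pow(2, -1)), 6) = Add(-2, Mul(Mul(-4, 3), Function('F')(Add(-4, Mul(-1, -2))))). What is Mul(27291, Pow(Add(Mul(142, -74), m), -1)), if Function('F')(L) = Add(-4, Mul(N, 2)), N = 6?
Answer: Rational(-9097, 3572) ≈ -2.5468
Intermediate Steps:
Function('F')(L) = 8 (Function('F')(L) = Add(-4, Mul(6, 2)) = Add(-4, 12) = 8)
m = -208 (m = Add(-12, Mul(2, Add(-2, Mul(Mul(-4, 3), 8)))) = Add(-12, Mul(2, Add(-2, Mul(-12, 8)))) = Add(-12, Mul(2, Add(-2, -96))) = Add(-12, Mul(2, -98)) = Add(-12, -196) = -208)
Mul(27291, Pow(Add(Mul(142, -74), m), -1)) = Mul(27291, Pow(Add(Mul(142, -74), -208), -1)) = Mul(27291, Pow(Add(-10508, -208), -1)) = Mul(27291, Pow(-10716, -1)) = Mul(27291, Rational(-1, 10716)) = Rational(-9097, 3572)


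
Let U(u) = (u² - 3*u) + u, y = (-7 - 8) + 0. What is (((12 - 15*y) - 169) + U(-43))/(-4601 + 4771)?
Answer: 2003/170 ≈ 11.782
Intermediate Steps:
y = -15 (y = -15 + 0 = -15)
U(u) = u² - 2*u
(((12 - 15*y) - 169) + U(-43))/(-4601 + 4771) = (((12 - 15*(-15)) - 169) - 43*(-2 - 43))/(-4601 + 4771) = (((12 + 225) - 169) - 43*(-45))/170 = ((237 - 169) + 1935)*(1/170) = (68 + 1935)*(1/170) = 2003*(1/170) = 2003/170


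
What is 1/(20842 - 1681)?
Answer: 1/19161 ≈ 5.2189e-5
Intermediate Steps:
1/(20842 - 1681) = 1/19161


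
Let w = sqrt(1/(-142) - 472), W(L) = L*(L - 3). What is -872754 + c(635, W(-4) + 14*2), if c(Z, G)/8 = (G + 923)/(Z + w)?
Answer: 2*(-2181885*sqrt(380702) + 39347558018*I)/(5*(sqrt(380702) - 18034*I)) ≈ -8.7274e+5 - 0.42149*I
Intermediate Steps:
W(L) = L*(-3 + L)
w = 5*I*sqrt(380702)/142 (w = sqrt(-1/142 - 472) = sqrt(-67025/142) = 5*I*sqrt(380702)/142 ≈ 21.726*I)
c(Z, G) = 8*(923 + G)/(Z + 5*I*sqrt(380702)/142) (c(Z, G) = 8*((G + 923)/(Z + 5*I*sqrt(380702)/142)) = 8*((923 + G)/(Z + 5*I*sqrt(380702)/142)) = 8*(923 + G)/(Z + 5*I*sqrt(380702)/142))
-872754 + c(635, W(-4) + 14*2) = -872754 + 1136*(923 + (-4*(-3 - 4) + 14*2))/(142*635 + 5*I*sqrt(380702)) = -872754 + 1136*(923 + (-4*(-7) + 28))/(90170 + 5*I*sqrt(380702)) = -872754 + 1136*(923 + (28 + 28))/(90170 + 5*I*sqrt(380702)) = -872754 + 1136*(923 + 56)/(90170 + 5*I*sqrt(380702)) = -872754 + 1136*979/(90170 + 5*I*sqrt(380702)) = -872754 + 1112144/(90170 + 5*I*sqrt(380702))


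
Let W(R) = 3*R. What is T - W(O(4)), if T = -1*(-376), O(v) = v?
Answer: 364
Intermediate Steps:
T = 376
T - W(O(4)) = 376 - 3*4 = 376 - 1*12 = 376 - 12 = 364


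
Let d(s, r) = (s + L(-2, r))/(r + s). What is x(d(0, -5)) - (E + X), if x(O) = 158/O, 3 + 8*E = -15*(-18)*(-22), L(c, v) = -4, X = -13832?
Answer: 118179/8 ≈ 14772.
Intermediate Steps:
d(s, r) = (-4 + s)/(r + s) (d(s, r) = (s - 4)/(r + s) = (-4 + s)/(r + s))
E = -5943/8 (E = -3/8 + (-15*(-18)*(-22))/8 = -3/8 + (270*(-22))/8 = -3/8 + (⅛)*(-5940) = -3/8 - 1485/2 = -5943/8 ≈ -742.88)
x(d(0, -5)) - (E + X) = 158/(((-4 + 0)/(-5 + 0))) - (-5943/8 - 13832) = 158/((-4/(-5))) - 1*(-116599/8) = 158/((-⅕*(-4))) + 116599/8 = 158/(⅘) + 116599/8 = 158*(5/4) + 116599/8 = 395/2 + 116599/8 = 118179/8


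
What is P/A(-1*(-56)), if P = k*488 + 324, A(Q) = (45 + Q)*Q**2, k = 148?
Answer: 2591/11312 ≈ 0.22905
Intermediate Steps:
A(Q) = Q**2*(45 + Q)
P = 72548 (P = 148*488 + 324 = 72224 + 324 = 72548)
P/A(-1*(-56)) = 72548/(((-1*(-56))**2*(45 - 1*(-56)))) = 72548/((56**2*(45 + 56))) = 72548/((3136*101)) = 72548/316736 = 72548*(1/316736) = 2591/11312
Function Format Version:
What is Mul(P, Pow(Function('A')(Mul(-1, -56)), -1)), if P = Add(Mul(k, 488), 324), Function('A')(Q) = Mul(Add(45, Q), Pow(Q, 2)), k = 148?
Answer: Rational(2591, 11312) ≈ 0.22905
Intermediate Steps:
Function('A')(Q) = Mul(Pow(Q, 2), Add(45, Q))
P = 72548 (P = Add(Mul(148, 488), 324) = Add(72224, 324) = 72548)
Mul(P, Pow(Function('A')(Mul(-1, -56)), -1)) = Mul(72548, Pow(Mul(Pow(Mul(-1, -56), 2), Add(45, Mul(-1, -56))), -1)) = Mul(72548, Pow(Mul(Pow(56, 2), Add(45, 56)), -1)) = Mul(72548, Pow(Mul(3136, 101), -1)) = Mul(72548, Pow(316736, -1)) = Mul(72548, Rational(1, 316736)) = Rational(2591, 11312)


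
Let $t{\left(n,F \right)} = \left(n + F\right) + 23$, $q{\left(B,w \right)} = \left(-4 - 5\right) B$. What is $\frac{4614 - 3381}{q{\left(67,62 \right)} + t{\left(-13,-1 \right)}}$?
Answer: $- \frac{137}{66} \approx -2.0758$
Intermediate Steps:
$q{\left(B,w \right)} = - 9 B$
$t{\left(n,F \right)} = 23 + F + n$ ($t{\left(n,F \right)} = \left(F + n\right) + 23 = 23 + F + n$)
$\frac{4614 - 3381}{q{\left(67,62 \right)} + t{\left(-13,-1 \right)}} = \frac{4614 - 3381}{\left(-9\right) 67 - -9} = \frac{1233}{-603 + 9} = \frac{1233}{-594} = 1233 \left(- \frac{1}{594}\right) = - \frac{137}{66}$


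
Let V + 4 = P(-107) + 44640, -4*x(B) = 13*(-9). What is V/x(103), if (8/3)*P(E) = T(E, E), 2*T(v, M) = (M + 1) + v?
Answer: 713537/468 ≈ 1524.7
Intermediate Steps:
T(v, M) = ½ + M/2 + v/2 (T(v, M) = ((M + 1) + v)/2 = ((1 + M) + v)/2 = (1 + M + v)/2 = ½ + M/2 + v/2)
P(E) = 3/16 + 3*E/8 (P(E) = 3*(½ + E/2 + E/2)/8 = 3*(½ + E)/8 = 3/16 + 3*E/8)
x(B) = 117/4 (x(B) = -13*(-9)/4 = -¼*(-117) = 117/4)
V = 713537/16 (V = -4 + ((3/16 + (3/8)*(-107)) + 44640) = -4 + ((3/16 - 321/8) + 44640) = -4 + (-639/16 + 44640) = -4 + 713601/16 = 713537/16 ≈ 44596.)
V/x(103) = 713537/(16*(117/4)) = (713537/16)*(4/117) = 713537/468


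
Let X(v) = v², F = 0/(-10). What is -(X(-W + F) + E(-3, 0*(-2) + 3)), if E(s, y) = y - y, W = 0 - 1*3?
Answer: -9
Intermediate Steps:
F = 0 (F = 0*(-⅒) = 0)
W = -3 (W = 0 - 3 = -3)
E(s, y) = 0
-(X(-W + F) + E(-3, 0*(-2) + 3)) = -((-1*(-3) + 0)² + 0) = -((3 + 0)² + 0) = -(3² + 0) = -(9 + 0) = -1*9 = -9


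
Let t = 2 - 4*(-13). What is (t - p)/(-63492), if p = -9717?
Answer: -3257/21164 ≈ -0.15389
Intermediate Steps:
t = 54 (t = 2 + 52 = 54)
(t - p)/(-63492) = (54 - 1*(-9717))/(-63492) = (54 + 9717)*(-1/63492) = 9771*(-1/63492) = -3257/21164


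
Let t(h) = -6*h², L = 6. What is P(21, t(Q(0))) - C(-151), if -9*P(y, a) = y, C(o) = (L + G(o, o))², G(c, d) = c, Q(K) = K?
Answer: -63082/3 ≈ -21027.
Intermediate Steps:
C(o) = (6 + o)²
P(y, a) = -y/9
P(21, t(Q(0))) - C(-151) = -⅑*21 - (6 - 151)² = -7/3 - 1*(-145)² = -7/3 - 1*21025 = -7/3 - 21025 = -63082/3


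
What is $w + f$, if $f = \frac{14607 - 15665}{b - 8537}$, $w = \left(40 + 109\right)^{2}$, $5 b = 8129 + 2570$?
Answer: $\frac{355063238}{15993} \approx 22201.0$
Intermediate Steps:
$b = \frac{10699}{5}$ ($b = \frac{8129 + 2570}{5} = \frac{1}{5} \cdot 10699 = \frac{10699}{5} \approx 2139.8$)
$w = 22201$ ($w = 149^{2} = 22201$)
$f = \frac{2645}{15993}$ ($f = \frac{14607 - 15665}{\frac{10699}{5} - 8537} = - \frac{1058}{- \frac{31986}{5}} = \left(-1058\right) \left(- \frac{5}{31986}\right) = \frac{2645}{15993} \approx 0.16538$)
$w + f = 22201 + \frac{2645}{15993} = \frac{355063238}{15993}$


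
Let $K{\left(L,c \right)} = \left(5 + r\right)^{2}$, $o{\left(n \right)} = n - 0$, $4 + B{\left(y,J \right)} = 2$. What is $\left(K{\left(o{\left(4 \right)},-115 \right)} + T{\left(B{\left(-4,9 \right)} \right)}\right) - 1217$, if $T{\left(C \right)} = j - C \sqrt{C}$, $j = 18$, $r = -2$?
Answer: $-1190 + 2 i \sqrt{2} \approx -1190.0 + 2.8284 i$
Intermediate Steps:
$B{\left(y,J \right)} = -2$ ($B{\left(y,J \right)} = -4 + 2 = -2$)
$o{\left(n \right)} = n$ ($o{\left(n \right)} = n + 0 = n$)
$T{\left(C \right)} = 18 - C^{\frac{3}{2}}$ ($T{\left(C \right)} = 18 - C \sqrt{C} = 18 - C^{\frac{3}{2}}$)
$K{\left(L,c \right)} = 9$ ($K{\left(L,c \right)} = \left(5 - 2\right)^{2} = 3^{2} = 9$)
$\left(K{\left(o{\left(4 \right)},-115 \right)} + T{\left(B{\left(-4,9 \right)} \right)}\right) - 1217 = \left(9 + \left(18 - \left(-2\right)^{\frac{3}{2}}\right)\right) - 1217 = \left(9 + \left(18 - - 2 i \sqrt{2}\right)\right) - 1217 = \left(9 + \left(18 + 2 i \sqrt{2}\right)\right) - 1217 = \left(27 + 2 i \sqrt{2}\right) - 1217 = -1190 + 2 i \sqrt{2}$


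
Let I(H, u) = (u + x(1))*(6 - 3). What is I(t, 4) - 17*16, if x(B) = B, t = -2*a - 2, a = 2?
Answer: -257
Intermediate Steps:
t = -6 (t = -2*2 - 2 = -4 - 2 = -6)
I(H, u) = 3 + 3*u (I(H, u) = (u + 1)*(6 - 3) = (1 + u)*3 = 3 + 3*u)
I(t, 4) - 17*16 = (3 + 3*4) - 17*16 = (3 + 12) - 272 = 15 - 272 = -257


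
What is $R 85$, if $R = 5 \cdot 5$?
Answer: $2125$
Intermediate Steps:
$R = 25$
$R 85 = 25 \cdot 85 = 2125$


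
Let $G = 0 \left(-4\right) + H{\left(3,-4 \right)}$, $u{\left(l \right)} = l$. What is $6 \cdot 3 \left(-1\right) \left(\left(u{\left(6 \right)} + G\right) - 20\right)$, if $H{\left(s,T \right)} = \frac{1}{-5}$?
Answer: $\frac{1278}{5} \approx 255.6$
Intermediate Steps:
$H{\left(s,T \right)} = - \frac{1}{5}$
$G = - \frac{1}{5}$ ($G = 0 \left(-4\right) - \frac{1}{5} = 0 - \frac{1}{5} = - \frac{1}{5} \approx -0.2$)
$6 \cdot 3 \left(-1\right) \left(\left(u{\left(6 \right)} + G\right) - 20\right) = 6 \cdot 3 \left(-1\right) \left(\left(6 - \frac{1}{5}\right) - 20\right) = 18 \left(-1\right) \left(\frac{29}{5} - 20\right) = \left(-18\right) \left(- \frac{71}{5}\right) = \frac{1278}{5}$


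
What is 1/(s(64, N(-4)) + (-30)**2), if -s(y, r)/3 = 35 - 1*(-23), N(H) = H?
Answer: 1/726 ≈ 0.0013774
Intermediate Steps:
s(y, r) = -174 (s(y, r) = -3*(35 - 1*(-23)) = -3*(35 + 23) = -3*58 = -174)
1/(s(64, N(-4)) + (-30)**2) = 1/(-174 + (-30)**2) = 1/(-174 + 900) = 1/726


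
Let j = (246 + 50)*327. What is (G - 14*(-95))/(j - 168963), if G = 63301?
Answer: -64631/72171 ≈ -0.89553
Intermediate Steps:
j = 96792 (j = 296*327 = 96792)
(G - 14*(-95))/(j - 168963) = (63301 - 14*(-95))/(96792 - 168963) = (63301 + 1330)/(-72171) = 64631*(-1/72171) = -64631/72171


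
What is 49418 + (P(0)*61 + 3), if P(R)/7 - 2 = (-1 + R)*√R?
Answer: 50275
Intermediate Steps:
P(R) = 14 + 7*√R*(-1 + R) (P(R) = 14 + 7*((-1 + R)*√R) = 14 + 7*(√R*(-1 + R)) = 14 + 7*√R*(-1 + R))
49418 + (P(0)*61 + 3) = 49418 + ((14 - 7*√0 + 7*0^(3/2))*61 + 3) = 49418 + ((14 - 7*0 + 7*0)*61 + 3) = 49418 + ((14 + 0 + 0)*61 + 3) = 49418 + (14*61 + 3) = 49418 + (854 + 3) = 49418 + 857 = 50275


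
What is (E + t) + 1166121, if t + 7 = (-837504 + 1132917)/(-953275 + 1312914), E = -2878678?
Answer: -615904508983/359639 ≈ -1.7126e+6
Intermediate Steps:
t = -2222060/359639 (t = -7 + (-837504 + 1132917)/(-953275 + 1312914) = -7 + 295413/359639 = -2222060/359639 ≈ -6.1786)
(E + t) + 1166121 = (-2878678 - 2222060/359639) + 1166121 = -1035287099302/359639 + 1166121 = -615904508983/359639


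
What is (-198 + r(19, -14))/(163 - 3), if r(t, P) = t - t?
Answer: -99/80 ≈ -1.2375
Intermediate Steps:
r(t, P) = 0
(-198 + r(19, -14))/(163 - 3) = (-198 + 0)/(163 - 3) = -198/160 = -198*1/160 = -99/80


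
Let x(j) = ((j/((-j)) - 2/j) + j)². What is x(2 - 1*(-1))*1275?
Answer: 6800/3 ≈ 2266.7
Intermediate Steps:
x(j) = (-1 + j - 2/j)² (x(j) = ((j*(-1/j) - 2/j) + j)² = ((-1 - 2/j) + j)² = (-1 + j - 2/j)²)
x(2 - 1*(-1))*1275 = ((2 + (2 - 1*(-1)) - (2 - 1*(-1))²)²/(2 - 1*(-1))²)*1275 = ((2 + (2 + 1) - (2 + 1)²)²/(2 + 1)²)*1275 = ((2 + 3 - 1*3²)²/3²)*1275 = ((2 + 3 - 1*9)²/9)*1275 = ((2 + 3 - 9)²/9)*1275 = ((⅑)*(-4)²)*1275 = ((⅑)*16)*1275 = (16/9)*1275 = 6800/3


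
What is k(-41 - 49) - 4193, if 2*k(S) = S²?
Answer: -143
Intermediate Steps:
k(S) = S²/2
k(-41 - 49) - 4193 = (-41 - 49)²/2 - 4193 = (½)*(-90)² - 4193 = (½)*8100 - 4193 = 4050 - 4193 = -143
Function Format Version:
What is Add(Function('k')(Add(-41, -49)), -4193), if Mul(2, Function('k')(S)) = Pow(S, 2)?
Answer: -143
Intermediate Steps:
Function('k')(S) = Mul(Rational(1, 2), Pow(S, 2))
Add(Function('k')(Add(-41, -49)), -4193) = Add(Mul(Rational(1, 2), Pow(Add(-41, -49), 2)), -4193) = Add(Mul(Rational(1, 2), Pow(-90, 2)), -4193) = Add(Mul(Rational(1, 2), 8100), -4193) = Add(4050, -4193) = -143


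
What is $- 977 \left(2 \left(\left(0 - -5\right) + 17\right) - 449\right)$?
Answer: $395685$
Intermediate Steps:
$- 977 \left(2 \left(\left(0 - -5\right) + 17\right) - 449\right) = - 977 \left(2 \left(\left(0 + 5\right) + 17\right) - 449\right) = - 977 \left(2 \left(5 + 17\right) - 449\right) = - 977 \left(2 \cdot 22 - 449\right) = - 977 \left(44 - 449\right) = \left(-977\right) \left(-405\right) = 395685$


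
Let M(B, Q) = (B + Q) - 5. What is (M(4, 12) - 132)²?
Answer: 14641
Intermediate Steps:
M(B, Q) = -5 + B + Q
(M(4, 12) - 132)² = ((-5 + 4 + 12) - 132)² = (11 - 132)² = (-121)² = 14641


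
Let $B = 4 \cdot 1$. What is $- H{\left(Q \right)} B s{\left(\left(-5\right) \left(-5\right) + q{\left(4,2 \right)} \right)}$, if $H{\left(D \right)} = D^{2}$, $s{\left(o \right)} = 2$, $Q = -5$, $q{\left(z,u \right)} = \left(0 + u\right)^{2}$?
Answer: $-200$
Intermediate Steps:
$q{\left(z,u \right)} = u^{2}$
$B = 4$
$- H{\left(Q \right)} B s{\left(\left(-5\right) \left(-5\right) + q{\left(4,2 \right)} \right)} = - \left(-5\right)^{2} \cdot 4 \cdot 2 = \left(-1\right) 25 \cdot 4 \cdot 2 = \left(-25\right) 4 \cdot 2 = \left(-100\right) 2 = -200$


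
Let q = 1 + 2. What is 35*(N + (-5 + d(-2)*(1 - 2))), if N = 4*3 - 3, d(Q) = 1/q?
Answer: 385/3 ≈ 128.33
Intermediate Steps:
q = 3
d(Q) = 1/3
N = 9 (N = 12 - 3 = 9)
35*(N + (-5 + d(-2)*(1 - 2))) = 35*(9 + (-5 + (1 - 2)/3)) = 35*(9 + (-5 + (1/3)*(-1))) = 35*(9 + (-5 - 1/3)) = 35*(9 - 16/3) = 35*(11/3) = 385/3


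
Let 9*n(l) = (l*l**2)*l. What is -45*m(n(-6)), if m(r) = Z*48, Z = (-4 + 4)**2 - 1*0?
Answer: 0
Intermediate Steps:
n(l) = l**4/9 (n(l) = ((l*l**2)*l)/9 = (l**3*l)/9 = l**4/9)
Z = 0 (Z = 0**2 + 0 = 0 + 0 = 0)
m(r) = 0 (m(r) = 0*48 = 0)
-45*m(n(-6)) = -45*0 = 0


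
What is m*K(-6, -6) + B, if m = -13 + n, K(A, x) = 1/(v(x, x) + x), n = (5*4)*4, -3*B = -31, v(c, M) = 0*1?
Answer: -⅚ ≈ -0.83333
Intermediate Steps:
v(c, M) = 0
B = 31/3 (B = -⅓*(-31) = 31/3 ≈ 10.333)
n = 80 (n = 20*4 = 80)
K(A, x) = 1/x (K(A, x) = 1/(0 + x) = 1/x)
m = 67 (m = -13 + 80 = 67)
m*K(-6, -6) + B = 67/(-6) + 31/3 = 67*(-⅙) + 31/3 = -67/6 + 31/3 = -⅚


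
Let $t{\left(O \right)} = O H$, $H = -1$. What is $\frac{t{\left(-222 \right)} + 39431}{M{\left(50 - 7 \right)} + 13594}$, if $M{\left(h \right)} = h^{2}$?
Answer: $\frac{39653}{15443} \approx 2.5677$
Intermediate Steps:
$t{\left(O \right)} = - O$ ($t{\left(O \right)} = O \left(-1\right) = - O$)
$\frac{t{\left(-222 \right)} + 39431}{M{\left(50 - 7 \right)} + 13594} = \frac{\left(-1\right) \left(-222\right) + 39431}{\left(50 - 7\right)^{2} + 13594} = \frac{222 + 39431}{43^{2} + 13594} = \frac{39653}{1849 + 13594} = \frac{39653}{15443}$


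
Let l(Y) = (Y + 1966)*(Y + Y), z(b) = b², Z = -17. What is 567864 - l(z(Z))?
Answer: -735526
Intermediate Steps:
l(Y) = 2*Y*(1966 + Y) (l(Y) = (1966 + Y)*(2*Y) = 2*Y*(1966 + Y))
567864 - l(z(Z)) = 567864 - 2*(-17)²*(1966 + (-17)²) = 567864 - 2*289*(1966 + 289) = 567864 - 2*289*2255 = 567864 - 1*1303390 = 567864 - 1303390 = -735526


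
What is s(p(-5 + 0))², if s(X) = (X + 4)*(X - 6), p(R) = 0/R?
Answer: 576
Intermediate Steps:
p(R) = 0
s(X) = (-6 + X)*(4 + X) (s(X) = (4 + X)*(-6 + X) = (-6 + X)*(4 + X))
s(p(-5 + 0))² = (-24 + 0² - 2*0)² = (-24 + 0 + 0)² = (-24)² = 576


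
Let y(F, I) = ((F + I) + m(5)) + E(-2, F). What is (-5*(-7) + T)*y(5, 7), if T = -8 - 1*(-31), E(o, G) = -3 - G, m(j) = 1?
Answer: 290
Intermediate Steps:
y(F, I) = -2 + I (y(F, I) = ((F + I) + 1) + (-3 - F) = (1 + F + I) + (-3 - F) = -2 + I)
T = 23 (T = -8 + 31 = 23)
(-5*(-7) + T)*y(5, 7) = (-5*(-7) + 23)*(-2 + 7) = (35 + 23)*5 = 58*5 = 290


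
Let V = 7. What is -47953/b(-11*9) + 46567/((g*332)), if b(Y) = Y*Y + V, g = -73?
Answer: -404729511/59426672 ≈ -6.8106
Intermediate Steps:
b(Y) = 7 + Y² (b(Y) = Y*Y + 7 = Y² + 7 = 7 + Y²)
-47953/b(-11*9) + 46567/((g*332)) = -47953/(7 + (-11*9)²) + 46567/((-73*332)) = -47953/(7 + (-99)²) + 46567/(-24236) = -47953/(7 + 9801) + 46567*(-1/24236) = -47953/9808 - 46567/24236 = -404729511/59426672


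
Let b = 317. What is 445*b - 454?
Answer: 140611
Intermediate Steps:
445*b - 454 = 445*317 - 454 = 141065 - 454 = 140611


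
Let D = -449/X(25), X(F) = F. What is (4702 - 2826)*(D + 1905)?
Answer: 88502176/25 ≈ 3.5401e+6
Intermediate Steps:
D = -449/25 ≈ -17.960
(4702 - 2826)*(D + 1905) = (4702 - 2826)*(-449/25 + 1905) = 1876*(47176/25) = 88502176/25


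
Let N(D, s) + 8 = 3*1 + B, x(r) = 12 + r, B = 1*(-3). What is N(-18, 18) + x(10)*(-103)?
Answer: -2274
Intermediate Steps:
B = -3
N(D, s) = -8 (N(D, s) = -8 + (3*1 - 3) = -8 + (3 - 3) = -8 + 0 = -8)
N(-18, 18) + x(10)*(-103) = -8 + (12 + 10)*(-103) = -8 + 22*(-103) = -8 - 2266 = -2274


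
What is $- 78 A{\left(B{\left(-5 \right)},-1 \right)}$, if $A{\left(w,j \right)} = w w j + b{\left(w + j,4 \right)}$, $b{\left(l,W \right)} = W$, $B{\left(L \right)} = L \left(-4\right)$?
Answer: $30888$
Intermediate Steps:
$B{\left(L \right)} = - 4 L$
$A{\left(w,j \right)} = 4 + j w^{2}$ ($A{\left(w,j \right)} = w w j + 4 = w^{2} j + 4 = j w^{2} + 4 = 4 + j w^{2}$)
$- 78 A{\left(B{\left(-5 \right)},-1 \right)} = - 78 \left(4 - \left(\left(-4\right) \left(-5\right)\right)^{2}\right) = - 78 \left(4 - 20^{2}\right) = - 78 \left(4 - 400\right) = \left(-78\right) \left(-396\right) = 30888$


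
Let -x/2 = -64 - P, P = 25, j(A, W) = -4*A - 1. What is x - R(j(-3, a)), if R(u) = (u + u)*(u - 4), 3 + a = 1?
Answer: 24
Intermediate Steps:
a = -2 (a = -3 + 1 = -2)
j(A, W) = -1 - 4*A
R(u) = 2*u*(-4 + u) (R(u) = (2*u)*(-4 + u) = 2*u*(-4 + u))
x = 178 (x = -2*(-64 - 1*25) = -2*(-64 - 25) = -2*(-89) = 178)
x - R(j(-3, a)) = 178 - 2*(-1 - 4*(-3))*(-4 + (-1 - 4*(-3))) = 178 - 2*(-1 + 12)*(-4 + (-1 + 12)) = 178 - 2*11*(-4 + 11) = 178 - 2*11*7 = 178 - 1*154 = 178 - 154 = 24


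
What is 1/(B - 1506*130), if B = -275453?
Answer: -1/471233 ≈ -2.1221e-6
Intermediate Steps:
1/(B - 1506*130) = 1/(-275453 - 1506*130) = 1/(-275453 - 195780) = 1/(-471233) = -1/471233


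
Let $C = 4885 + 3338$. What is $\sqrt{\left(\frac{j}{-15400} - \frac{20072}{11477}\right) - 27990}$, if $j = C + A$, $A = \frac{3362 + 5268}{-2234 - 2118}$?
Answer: $\frac{3 i \sqrt{17970982783093843945057}}{2403742880} \approx 167.31 i$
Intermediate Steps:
$C = 8223$
$A = - \frac{4315}{2176}$ ($A = \frac{8630}{-4352} = 8630 \left(- \frac{1}{4352}\right) = - \frac{4315}{2176} \approx -1.983$)
$j = \frac{17888933}{2176}$ ($j = 8223 - \frac{4315}{2176} = \frac{17888933}{2176} \approx 8221.0$)
$\sqrt{\left(\frac{j}{-15400} - \frac{20072}{11477}\right) - 27990} = \sqrt{\left(\frac{17888933}{2176 \left(-15400\right)} - \frac{20072}{11477}\right) - 27990} = \sqrt{\left(\frac{17888933}{2176} \left(- \frac{1}{15400}\right) - \frac{20072}{11477}\right) - 27990} = \sqrt{\left(- \frac{17888933}{33510400} - \frac{20072}{11477}\right) - 27990} = \sqrt{- \frac{877932032841}{384598860800} - 27990} = \sqrt{- \frac{10765800045824841}{384598860800}} = \frac{3 i \sqrt{17970982783093843945057}}{2403742880}$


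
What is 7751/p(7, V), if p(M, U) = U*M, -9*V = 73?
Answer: -69759/511 ≈ -136.51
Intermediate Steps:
V = -73/9 (V = -⅑*73 = -73/9 ≈ -8.1111)
p(M, U) = M*U
7751/p(7, V) = 7751/((7*(-73/9))) = 7751/(-511/9) = 7751*(-9/511) = -69759/511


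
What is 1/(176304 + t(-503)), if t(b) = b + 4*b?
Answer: 1/173789 ≈ 5.7541e-6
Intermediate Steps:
t(b) = 5*b
1/(176304 + t(-503)) = 1/(176304 + 5*(-503)) = 1/(176304 - 2515) = 1/173789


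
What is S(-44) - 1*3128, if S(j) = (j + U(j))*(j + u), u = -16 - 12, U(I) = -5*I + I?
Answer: -12632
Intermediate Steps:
U(I) = -4*I
u = -28
S(j) = -3*j*(-28 + j) (S(j) = (j - 4*j)*(j - 28) = (-3*j)*(-28 + j) = -3*j*(-28 + j))
S(-44) - 1*3128 = 3*(-44)*(28 - 1*(-44)) - 1*3128 = 3*(-44)*(28 + 44) - 3128 = 3*(-44)*72 - 3128 = -9504 - 3128 = -12632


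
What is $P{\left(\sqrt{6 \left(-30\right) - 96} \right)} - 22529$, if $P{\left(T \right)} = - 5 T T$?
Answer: $-21149$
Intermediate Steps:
$P{\left(T \right)} = - 5 T^{2}$
$P{\left(\sqrt{6 \left(-30\right) - 96} \right)} - 22529 = - 5 \left(\sqrt{6 \left(-30\right) - 96}\right)^{2} - 22529 = - 5 \left(\sqrt{-180 - 96}\right)^{2} - 22529 = - 5 \left(\sqrt{-276}\right)^{2} - 22529 = - 5 \left(2 i \sqrt{69}\right)^{2} - 22529 = \left(-5\right) \left(-276\right) - 22529 = 1380 - 22529 = -21149$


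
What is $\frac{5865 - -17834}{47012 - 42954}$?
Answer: $\frac{23699}{4058} \approx 5.8401$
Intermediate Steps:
$\frac{5865 - -17834}{47012 - 42954} = \frac{5865 + 17834}{4058} = 23699 \cdot \frac{1}{4058} = \frac{23699}{4058}$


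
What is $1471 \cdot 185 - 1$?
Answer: $272134$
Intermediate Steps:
$1471 \cdot 185 - 1 = 272135 + \left(-60 + 59\right) = 272135 - 1 = 272134$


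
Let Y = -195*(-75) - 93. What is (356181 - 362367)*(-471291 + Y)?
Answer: 2825511174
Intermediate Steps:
Y = 14532 (Y = 14625 - 93 = 14532)
(356181 - 362367)*(-471291 + Y) = (356181 - 362367)*(-471291 + 14532) = -6186*(-456759) = 2825511174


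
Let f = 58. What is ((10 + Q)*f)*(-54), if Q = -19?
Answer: 28188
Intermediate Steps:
((10 + Q)*f)*(-54) = ((10 - 19)*58)*(-54) = -9*58*(-54) = -522*(-54) = 28188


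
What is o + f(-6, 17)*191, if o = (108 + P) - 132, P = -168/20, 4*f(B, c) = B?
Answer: -3189/10 ≈ -318.90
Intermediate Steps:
f(B, c) = B/4
P = -42/5 (P = -168*1/20 = -42/5 ≈ -8.4000)
o = -162/5 (o = (108 - 42/5) - 132 = 498/5 - 132 = -162/5 ≈ -32.400)
o + f(-6, 17)*191 = -162/5 + ((¼)*(-6))*191 = -162/5 - 3/2*191 = -162/5 - 573/2 = -3189/10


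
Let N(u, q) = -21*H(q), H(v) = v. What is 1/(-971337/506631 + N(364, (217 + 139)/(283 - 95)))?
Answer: -7937219/330848726 ≈ -0.023990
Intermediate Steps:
N(u, q) = -21*q
1/(-971337/506631 + N(364, (217 + 139)/(283 - 95))) = 1/(-971337/506631 - 21*(217 + 139)/(283 - 95)) = 1/(-971337*1/506631 - 7476/188) = 1/(-323779/168877 - 7476/188) = 1/(-323779/168877 - 21*89/47) = 1/(-323779/168877 - 1869/47) = 1/(-330848726/7937219) = -7937219/330848726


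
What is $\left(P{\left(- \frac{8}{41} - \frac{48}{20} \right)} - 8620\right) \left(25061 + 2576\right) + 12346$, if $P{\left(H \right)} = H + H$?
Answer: $- \frac{48864217538}{205} \approx -2.3836 \cdot 10^{8}$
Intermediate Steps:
$P{\left(H \right)} = 2 H$
$\left(P{\left(- \frac{8}{41} - \frac{48}{20} \right)} - 8620\right) \left(25061 + 2576\right) + 12346 = \left(2 \left(- \frac{8}{41} - \frac{48}{20}\right) - 8620\right) \left(25061 + 2576\right) + 12346 = \left(2 \left(\left(-8\right) \frac{1}{41} - \frac{12}{5}\right) - 8620\right) 27637 + 12346 = \left(2 \left(- \frac{8}{41} - \frac{12}{5}\right) - 8620\right) 27637 + 12346 = \left(2 \left(- \frac{532}{205}\right) - 8620\right) 27637 + 12346 = \left(- \frac{1064}{205} - 8620\right) 27637 + 12346 = \left(- \frac{1768164}{205}\right) 27637 + 12346 = - \frac{48866748468}{205} + 12346 = - \frac{48864217538}{205}$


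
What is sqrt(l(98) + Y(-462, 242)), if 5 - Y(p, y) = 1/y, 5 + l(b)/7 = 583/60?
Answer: sqrt(4139565)/330 ≈ 6.1654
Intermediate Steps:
l(b) = 1981/60 (l(b) = -35 + 7*(583/60) = -35 + 4081/60 = 1981/60)
Y(p, y) = 5 - 1/y
sqrt(l(98) + Y(-462, 242)) = sqrt(1981/60 + (5 - 1/242)) = sqrt(1981/60 + 1209/242) = sqrt(275971/7260) = sqrt(4139565)/330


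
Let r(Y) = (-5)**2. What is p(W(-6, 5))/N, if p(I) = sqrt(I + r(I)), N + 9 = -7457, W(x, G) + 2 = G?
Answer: -sqrt(7)/3733 ≈ -0.00070875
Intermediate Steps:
r(Y) = 25
W(x, G) = -2 + G
N = -7466 (N = -9 - 7457 = -7466)
p(I) = sqrt(25 + I) (p(I) = sqrt(I + 25) = sqrt(25 + I))
p(W(-6, 5))/N = sqrt(25 + (-2 + 5))/(-7466) = sqrt(25 + 3)*(-1/7466) = sqrt(28)*(-1/7466) = (2*sqrt(7))*(-1/7466) = -sqrt(7)/3733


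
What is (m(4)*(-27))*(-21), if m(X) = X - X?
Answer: 0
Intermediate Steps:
m(X) = 0
(m(4)*(-27))*(-21) = (0*(-27))*(-21) = 0*(-21) = 0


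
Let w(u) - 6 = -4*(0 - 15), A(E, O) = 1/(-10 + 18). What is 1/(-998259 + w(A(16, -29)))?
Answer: -1/998193 ≈ -1.0018e-6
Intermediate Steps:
A(E, O) = ⅛ (A(E, O) = 1/8 = ⅛)
w(u) = 66 (w(u) = 6 - 4*(0 - 15) = 6 - 4*(-15) = 6 + 60 = 66)
1/(-998259 + w(A(16, -29))) = 1/(-998259 + 66) = 1/(-998193) = -1/998193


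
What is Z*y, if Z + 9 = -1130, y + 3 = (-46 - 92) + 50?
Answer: 103649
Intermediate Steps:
y = -91 (y = -3 + ((-46 - 92) + 50) = -3 + (-138 + 50) = -3 - 88 = -91)
Z = -1139 (Z = -9 - 1130 = -1139)
Z*y = -1139*(-91) = 103649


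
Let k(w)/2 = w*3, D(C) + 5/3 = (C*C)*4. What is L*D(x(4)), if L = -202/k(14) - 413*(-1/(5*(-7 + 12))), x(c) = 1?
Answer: 14821/450 ≈ 32.936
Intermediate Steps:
D(C) = -5/3 + 4*C² (D(C) = -5/3 + (C*C)*4 = -5/3 + C²*4 = -5/3 + 4*C²)
k(w) = 6*w (k(w) = 2*(w*3) = 2*(3*w) = 6*w)
L = 14821/1050 (L = -202/(6*14) - 413*(-1/(5*(-7 + 12))) = -202/84 - 413/(5*(-5)) = -202*1/84 - 413/(-25) = -101/42 - 413*(-1/25) = -101/42 + 413/25 = 14821/1050 ≈ 14.115)
L*D(x(4)) = 14821*(-5/3 + 4*1²)/1050 = 14821*(-5/3 + 4*1)/1050 = 14821*(-5/3 + 4)/1050 = (14821/1050)*(7/3) = 14821/450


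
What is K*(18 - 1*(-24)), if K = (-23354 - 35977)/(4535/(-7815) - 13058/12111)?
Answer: 1747053387618/1162753 ≈ 1.5025e+6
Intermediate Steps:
K = 41596509229/1162753 (K = -59331/(4535*(-1/7815) - 13058*1/12111) = -59331/(-907/1563 - 13058/12111) = -59331/(-3488259/2103277) = -59331*(-2103277/3488259) = 41596509229/1162753 ≈ 35774.)
K*(18 - 1*(-24)) = 41596509229*(18 - 1*(-24))/1162753 = 41596509229*(18 + 24)/1162753 = (41596509229/1162753)*42 = 1747053387618/1162753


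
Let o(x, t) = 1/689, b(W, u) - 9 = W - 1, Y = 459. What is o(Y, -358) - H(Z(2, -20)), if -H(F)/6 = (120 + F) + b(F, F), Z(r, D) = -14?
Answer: 413401/689 ≈ 600.00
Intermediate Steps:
b(W, u) = 8 + W (b(W, u) = 9 + (W - 1) = 9 + (-1 + W) = 8 + W)
o(x, t) = 1/689
H(F) = -768 - 12*F (H(F) = -6*((120 + F) + (8 + F)) = -6*(128 + 2*F) = -768 - 12*F)
o(Y, -358) - H(Z(2, -20)) = 1/689 - (-768 - 12*(-14)) = 1/689 - (-768 + 168) = 1/689 - 1*(-600) = 1/689 + 600 = 413401/689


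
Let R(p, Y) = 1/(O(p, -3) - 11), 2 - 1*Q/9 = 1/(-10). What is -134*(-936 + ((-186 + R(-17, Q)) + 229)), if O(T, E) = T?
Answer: 1675335/14 ≈ 1.1967e+5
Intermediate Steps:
Q = 189/10 (Q = 18 - 9/(-10) = 18 - 9*(-⅒) = 18 + 9/10 = 189/10 ≈ 18.900)
R(p, Y) = 1/(-11 + p) (R(p, Y) = 1/(p - 11) = 1/(-11 + p))
-134*(-936 + ((-186 + R(-17, Q)) + 229)) = -134*(-936 + ((-186 + 1/(-11 - 17)) + 229)) = -134*(-936 + ((-186 + 1/(-28)) + 229)) = -134*(-936 + ((-186 - 1/28) + 229)) = -134*(-936 + (-5209/28 + 229)) = -134*(-936 + 1203/28) = -134*(-25005/28) = 1675335/14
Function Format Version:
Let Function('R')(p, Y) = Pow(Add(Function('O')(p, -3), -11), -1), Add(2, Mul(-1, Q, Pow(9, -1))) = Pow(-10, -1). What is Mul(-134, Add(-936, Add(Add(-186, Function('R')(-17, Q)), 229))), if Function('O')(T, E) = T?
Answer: Rational(1675335, 14) ≈ 1.1967e+5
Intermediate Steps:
Q = Rational(189, 10) (Q = Add(18, Mul(-9, Pow(-10, -1))) = Add(18, Mul(-9, Rational(-1, 10))) = Add(18, Rational(9, 10)) = Rational(189, 10) ≈ 18.900)
Function('R')(p, Y) = Pow(Add(-11, p), -1) (Function('R')(p, Y) = Pow(Add(p, -11), -1) = Pow(Add(-11, p), -1))
Mul(-134, Add(-936, Add(Add(-186, Function('R')(-17, Q)), 229))) = Mul(-134, Add(-936, Add(Add(-186, Pow(Add(-11, -17), -1)), 229))) = Mul(-134, Add(-936, Add(Add(-186, Pow(-28, -1)), 229))) = Mul(-134, Add(-936, Add(Add(-186, Rational(-1, 28)), 229))) = Mul(-134, Add(-936, Add(Rational(-5209, 28), 229))) = Mul(-134, Add(-936, Rational(1203, 28))) = Mul(-134, Rational(-25005, 28)) = Rational(1675335, 14)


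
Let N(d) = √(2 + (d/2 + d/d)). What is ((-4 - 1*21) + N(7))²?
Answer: (50 - √26)²/4 ≈ 504.02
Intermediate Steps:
N(d) = √(3 + d/2) (N(d) = √(2 + (d*(½) + 1)) = √(2 + (d/2 + 1)) = √(2 + (1 + d/2)) = √(3 + d/2))
((-4 - 1*21) + N(7))² = ((-4 - 1*21) + √(12 + 2*7)/2)² = ((-4 - 21) + √(12 + 14)/2)² = (-25 + √26/2)²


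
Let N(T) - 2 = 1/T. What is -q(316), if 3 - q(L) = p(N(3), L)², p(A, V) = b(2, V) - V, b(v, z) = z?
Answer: -3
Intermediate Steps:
N(T) = 2 + 1/T
p(A, V) = 0 (p(A, V) = V - V = 0)
q(L) = 3 (q(L) = 3 - 1*0² = 3 - 1*0 = 3 + 0 = 3)
-q(316) = -1*3 = -3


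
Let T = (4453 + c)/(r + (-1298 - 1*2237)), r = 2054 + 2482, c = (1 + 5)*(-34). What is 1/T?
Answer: 143/607 ≈ 0.23558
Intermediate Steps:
c = -204 (c = 6*(-34) = -204)
r = 4536
T = 607/143 (T = (4453 - 204)/(4536 + (-1298 - 1*2237)) = 4249/(4536 + (-1298 - 2237)) = 4249/(4536 - 3535) = 4249/1001 = 4249*(1/1001) = 607/143 ≈ 4.2448)
1/T = 1/(607/143) = 143/607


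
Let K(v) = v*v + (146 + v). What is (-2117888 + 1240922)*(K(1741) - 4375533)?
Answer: 1177383857790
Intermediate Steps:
K(v) = 146 + v + v² (K(v) = v² + (146 + v) = 146 + v + v²)
(-2117888 + 1240922)*(K(1741) - 4375533) = (-2117888 + 1240922)*((146 + 1741 + 1741²) - 4375533) = -876966*((146 + 1741 + 3031081) - 4375533) = -876966*(3032968 - 4375533) = -876966*(-1342565) = 1177383857790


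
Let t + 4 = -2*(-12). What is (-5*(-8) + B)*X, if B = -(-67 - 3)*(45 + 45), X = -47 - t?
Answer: -424780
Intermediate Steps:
t = 20 (t = -4 - 2*(-12) = -4 + 24 = 20)
X = -67 (X = -47 - 1*20 = -47 - 20 = -67)
B = 6300 (B = -(-70)*90 = -1*(-6300) = 6300)
(-5*(-8) + B)*X = (-5*(-8) + 6300)*(-67) = (40 + 6300)*(-67) = 6340*(-67) = -424780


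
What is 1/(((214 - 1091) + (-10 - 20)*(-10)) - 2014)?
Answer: -1/2591 ≈ -0.00038595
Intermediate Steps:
1/(((214 - 1091) + (-10 - 20)*(-10)) - 2014) = 1/((-877 - 30*(-10)) - 2014) = 1/((-877 + 300) - 2014) = 1/(-577 - 2014) = 1/(-2591) = -1/2591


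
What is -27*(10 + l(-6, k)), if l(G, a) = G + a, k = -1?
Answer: -81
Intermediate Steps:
-27*(10 + l(-6, k)) = -27*(10 + (-6 - 1)) = -27*(10 - 7) = -27*3 = -81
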